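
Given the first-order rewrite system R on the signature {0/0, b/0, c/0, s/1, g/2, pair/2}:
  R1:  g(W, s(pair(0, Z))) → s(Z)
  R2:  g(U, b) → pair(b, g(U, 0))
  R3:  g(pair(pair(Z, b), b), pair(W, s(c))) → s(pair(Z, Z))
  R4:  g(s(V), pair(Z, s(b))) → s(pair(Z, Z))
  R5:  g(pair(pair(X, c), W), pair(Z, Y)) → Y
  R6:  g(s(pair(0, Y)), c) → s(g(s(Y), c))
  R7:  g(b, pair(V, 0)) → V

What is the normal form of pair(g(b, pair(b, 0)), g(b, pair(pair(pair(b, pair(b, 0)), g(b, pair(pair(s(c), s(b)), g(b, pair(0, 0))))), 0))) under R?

pair(b, pair(pair(b, pair(b, 0)), pair(s(c), s(b))))

1. pair(g(b, pair(b, 0)), g(b, pair(pair(pair(b, pair(b, 0)), g(b, pair(pair(s(c), s(b)), g(b, pair(0, 0))))), 0)))  →  pair(b, g(b, pair(pair(pair(b, pair(b, 0)), g(b, pair(pair(s(c), s(b)), g(b, pair(0, 0))))), 0)))   [R7 at 1]
2. pair(b, g(b, pair(pair(pair(b, pair(b, 0)), g(b, pair(pair(s(c), s(b)), g(b, pair(0, 0))))), 0)))  →  pair(b, pair(pair(b, pair(b, 0)), g(b, pair(pair(s(c), s(b)), g(b, pair(0, 0))))))   [R7 at 2]
3. pair(b, pair(pair(b, pair(b, 0)), g(b, pair(pair(s(c), s(b)), g(b, pair(0, 0))))))  →  pair(b, pair(pair(b, pair(b, 0)), g(b, pair(pair(s(c), s(b)), 0))))   [R7 at 2.2.2.2]
4. pair(b, pair(pair(b, pair(b, 0)), g(b, pair(pair(s(c), s(b)), 0))))  →  pair(b, pair(pair(b, pair(b, 0)), pair(s(c), s(b))))   [R7 at 2.2]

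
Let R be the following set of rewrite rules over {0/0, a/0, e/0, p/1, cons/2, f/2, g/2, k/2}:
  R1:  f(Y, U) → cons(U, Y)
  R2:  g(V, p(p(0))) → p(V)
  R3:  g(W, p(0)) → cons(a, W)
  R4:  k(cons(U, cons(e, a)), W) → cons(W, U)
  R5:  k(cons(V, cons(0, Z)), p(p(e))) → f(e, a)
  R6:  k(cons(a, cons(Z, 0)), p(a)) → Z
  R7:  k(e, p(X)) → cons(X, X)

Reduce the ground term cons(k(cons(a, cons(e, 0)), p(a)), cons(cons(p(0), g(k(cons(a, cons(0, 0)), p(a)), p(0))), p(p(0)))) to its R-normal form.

1. cons(k(cons(a, cons(e, 0)), p(a)), cons(cons(p(0), g(k(cons(a, cons(0, 0)), p(a)), p(0))), p(p(0))))  →  cons(e, cons(cons(p(0), g(k(cons(a, cons(0, 0)), p(a)), p(0))), p(p(0))))   [R6 at 1]
2. cons(e, cons(cons(p(0), g(k(cons(a, cons(0, 0)), p(a)), p(0))), p(p(0))))  →  cons(e, cons(cons(p(0), cons(a, k(cons(a, cons(0, 0)), p(a)))), p(p(0))))   [R3 at 2.1.2]
3. cons(e, cons(cons(p(0), cons(a, k(cons(a, cons(0, 0)), p(a)))), p(p(0))))  →  cons(e, cons(cons(p(0), cons(a, 0)), p(p(0))))   [R6 at 2.1.2.2]

cons(e, cons(cons(p(0), cons(a, 0)), p(p(0))))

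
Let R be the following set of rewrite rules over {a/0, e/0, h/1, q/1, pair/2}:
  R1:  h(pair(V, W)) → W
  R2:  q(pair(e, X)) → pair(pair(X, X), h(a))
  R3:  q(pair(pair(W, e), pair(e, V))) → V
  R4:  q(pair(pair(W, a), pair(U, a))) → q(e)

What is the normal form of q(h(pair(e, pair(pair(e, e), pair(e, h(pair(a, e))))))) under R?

1. q(h(pair(e, pair(pair(e, e), pair(e, h(pair(a, e)))))))  →  q(pair(pair(e, e), pair(e, h(pair(a, e)))))   [R1 at 1]
2. q(pair(pair(e, e), pair(e, h(pair(a, e)))))  →  h(pair(a, e))   [R3 at ε]
3. h(pair(a, e))  →  e   [R1 at ε]

e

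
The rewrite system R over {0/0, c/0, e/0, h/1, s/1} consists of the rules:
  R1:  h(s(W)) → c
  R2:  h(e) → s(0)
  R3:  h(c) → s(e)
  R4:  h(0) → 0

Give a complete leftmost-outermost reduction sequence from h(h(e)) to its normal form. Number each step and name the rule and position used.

1. h(h(e))  →  h(s(0))   [R2 at 1]
2. h(s(0))  →  c   [R1 at ε]

c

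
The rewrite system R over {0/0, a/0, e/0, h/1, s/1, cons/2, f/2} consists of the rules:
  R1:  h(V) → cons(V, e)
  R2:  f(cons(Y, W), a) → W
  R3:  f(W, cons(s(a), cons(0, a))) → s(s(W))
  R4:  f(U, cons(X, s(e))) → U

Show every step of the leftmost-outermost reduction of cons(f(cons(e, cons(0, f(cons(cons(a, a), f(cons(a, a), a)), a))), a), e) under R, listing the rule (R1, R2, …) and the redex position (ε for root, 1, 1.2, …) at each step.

cons(cons(0, a), e)

1. cons(f(cons(e, cons(0, f(cons(cons(a, a), f(cons(a, a), a)), a))), a), e)  →  cons(cons(0, f(cons(cons(a, a), f(cons(a, a), a)), a)), e)   [R2 at 1]
2. cons(cons(0, f(cons(cons(a, a), f(cons(a, a), a)), a)), e)  →  cons(cons(0, f(cons(a, a), a)), e)   [R2 at 1.2]
3. cons(cons(0, f(cons(a, a), a)), e)  →  cons(cons(0, a), e)   [R2 at 1.2]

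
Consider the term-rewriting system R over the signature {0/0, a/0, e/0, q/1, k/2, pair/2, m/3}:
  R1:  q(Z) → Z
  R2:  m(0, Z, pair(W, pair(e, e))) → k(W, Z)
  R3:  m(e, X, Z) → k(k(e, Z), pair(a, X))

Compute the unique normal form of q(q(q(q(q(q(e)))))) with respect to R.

e

1. q(q(q(q(q(q(e))))))  →  q(q(q(q(q(e)))))   [R1 at ε]
2. q(q(q(q(q(e)))))  →  q(q(q(q(e))))   [R1 at ε]
3. q(q(q(q(e))))  →  q(q(q(e)))   [R1 at ε]
4. q(q(q(e)))  →  q(q(e))   [R1 at ε]
5. q(q(e))  →  q(e)   [R1 at ε]
6. q(e)  →  e   [R1 at ε]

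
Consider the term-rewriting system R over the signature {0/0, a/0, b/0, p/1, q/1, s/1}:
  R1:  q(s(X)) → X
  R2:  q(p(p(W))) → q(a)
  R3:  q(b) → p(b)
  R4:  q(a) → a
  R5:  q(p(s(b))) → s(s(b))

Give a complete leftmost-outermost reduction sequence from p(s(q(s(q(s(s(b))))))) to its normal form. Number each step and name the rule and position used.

p(s(s(b)))

1. p(s(q(s(q(s(s(b)))))))  →  p(s(q(s(s(b)))))   [R1 at 1.1]
2. p(s(q(s(s(b)))))  →  p(s(s(b)))   [R1 at 1.1]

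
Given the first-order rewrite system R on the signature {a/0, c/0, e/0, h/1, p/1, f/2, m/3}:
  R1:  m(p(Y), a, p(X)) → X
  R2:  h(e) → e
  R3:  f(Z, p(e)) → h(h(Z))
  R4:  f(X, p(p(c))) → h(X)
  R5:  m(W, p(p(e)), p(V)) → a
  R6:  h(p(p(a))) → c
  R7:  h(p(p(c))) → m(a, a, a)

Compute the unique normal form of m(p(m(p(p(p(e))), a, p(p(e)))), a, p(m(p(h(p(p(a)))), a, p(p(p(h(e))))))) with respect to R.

p(p(e))

1. m(p(m(p(p(p(e))), a, p(p(e)))), a, p(m(p(h(p(p(a)))), a, p(p(p(h(e)))))))  →  m(p(h(p(p(a)))), a, p(p(p(h(e)))))   [R1 at ε]
2. m(p(h(p(p(a)))), a, p(p(p(h(e)))))  →  p(p(h(e)))   [R1 at ε]
3. p(p(h(e)))  →  p(p(e))   [R2 at 1.1]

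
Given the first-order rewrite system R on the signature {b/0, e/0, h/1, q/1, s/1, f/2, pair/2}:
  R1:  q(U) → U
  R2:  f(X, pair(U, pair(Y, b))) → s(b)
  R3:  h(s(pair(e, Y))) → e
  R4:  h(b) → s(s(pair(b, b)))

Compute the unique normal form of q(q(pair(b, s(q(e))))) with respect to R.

1. q(q(pair(b, s(q(e)))))  →  q(pair(b, s(q(e))))   [R1 at ε]
2. q(pair(b, s(q(e))))  →  pair(b, s(q(e)))   [R1 at ε]
3. pair(b, s(q(e)))  →  pair(b, s(e))   [R1 at 2.1]

pair(b, s(e))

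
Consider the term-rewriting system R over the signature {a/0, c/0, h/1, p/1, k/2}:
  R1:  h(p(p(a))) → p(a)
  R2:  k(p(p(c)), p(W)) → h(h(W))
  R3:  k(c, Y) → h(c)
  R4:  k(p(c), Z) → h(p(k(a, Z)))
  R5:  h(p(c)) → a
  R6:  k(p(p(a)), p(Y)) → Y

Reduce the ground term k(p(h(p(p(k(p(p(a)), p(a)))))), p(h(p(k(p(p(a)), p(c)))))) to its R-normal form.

1. k(p(h(p(p(k(p(p(a)), p(a)))))), p(h(p(k(p(p(a)), p(c))))))  →  k(p(h(p(p(a)))), p(h(p(k(p(p(a)), p(c))))))   [R6 at 1.1.1.1.1]
2. k(p(h(p(p(a)))), p(h(p(k(p(p(a)), p(c))))))  →  k(p(p(a)), p(h(p(k(p(p(a)), p(c))))))   [R1 at 1.1]
3. k(p(p(a)), p(h(p(k(p(p(a)), p(c))))))  →  h(p(k(p(p(a)), p(c))))   [R6 at ε]
4. h(p(k(p(p(a)), p(c))))  →  h(p(c))   [R6 at 1.1]
5. h(p(c))  →  a   [R5 at ε]

a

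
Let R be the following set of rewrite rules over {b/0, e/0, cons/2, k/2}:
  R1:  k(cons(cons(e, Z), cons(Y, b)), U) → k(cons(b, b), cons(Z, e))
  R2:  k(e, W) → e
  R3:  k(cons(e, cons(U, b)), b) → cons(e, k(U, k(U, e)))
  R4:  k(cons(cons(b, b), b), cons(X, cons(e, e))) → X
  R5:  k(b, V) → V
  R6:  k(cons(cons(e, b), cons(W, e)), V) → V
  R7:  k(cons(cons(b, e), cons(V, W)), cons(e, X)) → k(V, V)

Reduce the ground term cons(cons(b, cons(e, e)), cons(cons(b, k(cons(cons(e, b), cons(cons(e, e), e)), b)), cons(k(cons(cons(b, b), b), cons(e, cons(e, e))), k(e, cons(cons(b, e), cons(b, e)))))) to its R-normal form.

1. cons(cons(b, cons(e, e)), cons(cons(b, k(cons(cons(e, b), cons(cons(e, e), e)), b)), cons(k(cons(cons(b, b), b), cons(e, cons(e, e))), k(e, cons(cons(b, e), cons(b, e))))))  →  cons(cons(b, cons(e, e)), cons(cons(b, b), cons(k(cons(cons(b, b), b), cons(e, cons(e, e))), k(e, cons(cons(b, e), cons(b, e))))))   [R6 at 2.1.2]
2. cons(cons(b, cons(e, e)), cons(cons(b, b), cons(k(cons(cons(b, b), b), cons(e, cons(e, e))), k(e, cons(cons(b, e), cons(b, e))))))  →  cons(cons(b, cons(e, e)), cons(cons(b, b), cons(e, k(e, cons(cons(b, e), cons(b, e))))))   [R4 at 2.2.1]
3. cons(cons(b, cons(e, e)), cons(cons(b, b), cons(e, k(e, cons(cons(b, e), cons(b, e))))))  →  cons(cons(b, cons(e, e)), cons(cons(b, b), cons(e, e)))   [R2 at 2.2.2]

cons(cons(b, cons(e, e)), cons(cons(b, b), cons(e, e)))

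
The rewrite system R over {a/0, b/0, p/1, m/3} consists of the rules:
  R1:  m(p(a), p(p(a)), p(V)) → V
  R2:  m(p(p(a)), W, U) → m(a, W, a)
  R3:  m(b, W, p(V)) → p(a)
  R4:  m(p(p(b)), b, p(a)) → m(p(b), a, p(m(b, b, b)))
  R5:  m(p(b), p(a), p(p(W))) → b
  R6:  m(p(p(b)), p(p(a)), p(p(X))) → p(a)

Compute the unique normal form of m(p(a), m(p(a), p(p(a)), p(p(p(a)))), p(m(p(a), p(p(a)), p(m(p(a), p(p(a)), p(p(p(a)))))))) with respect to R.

p(p(a))

1. m(p(a), m(p(a), p(p(a)), p(p(p(a)))), p(m(p(a), p(p(a)), p(m(p(a), p(p(a)), p(p(p(a))))))))  →  m(p(a), p(p(a)), p(m(p(a), p(p(a)), p(m(p(a), p(p(a)), p(p(p(a))))))))   [R1 at 2]
2. m(p(a), p(p(a)), p(m(p(a), p(p(a)), p(m(p(a), p(p(a)), p(p(p(a))))))))  →  m(p(a), p(p(a)), p(m(p(a), p(p(a)), p(p(p(a))))))   [R1 at ε]
3. m(p(a), p(p(a)), p(m(p(a), p(p(a)), p(p(p(a))))))  →  m(p(a), p(p(a)), p(p(p(a))))   [R1 at ε]
4. m(p(a), p(p(a)), p(p(p(a))))  →  p(p(a))   [R1 at ε]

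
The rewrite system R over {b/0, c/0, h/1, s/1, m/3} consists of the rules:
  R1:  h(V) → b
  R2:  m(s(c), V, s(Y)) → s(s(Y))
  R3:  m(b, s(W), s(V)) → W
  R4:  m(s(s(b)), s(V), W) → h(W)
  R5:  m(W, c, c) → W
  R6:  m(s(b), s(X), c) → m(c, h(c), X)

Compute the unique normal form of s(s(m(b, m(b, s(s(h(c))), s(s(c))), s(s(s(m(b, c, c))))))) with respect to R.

1. s(s(m(b, m(b, s(s(h(c))), s(s(c))), s(s(s(m(b, c, c)))))))  →  s(s(m(b, s(h(c)), s(s(s(m(b, c, c)))))))   [R3 at 1.1.2]
2. s(s(m(b, s(h(c)), s(s(s(m(b, c, c)))))))  →  s(s(h(c)))   [R3 at 1.1]
3. s(s(h(c)))  →  s(s(b))   [R1 at 1.1]

s(s(b))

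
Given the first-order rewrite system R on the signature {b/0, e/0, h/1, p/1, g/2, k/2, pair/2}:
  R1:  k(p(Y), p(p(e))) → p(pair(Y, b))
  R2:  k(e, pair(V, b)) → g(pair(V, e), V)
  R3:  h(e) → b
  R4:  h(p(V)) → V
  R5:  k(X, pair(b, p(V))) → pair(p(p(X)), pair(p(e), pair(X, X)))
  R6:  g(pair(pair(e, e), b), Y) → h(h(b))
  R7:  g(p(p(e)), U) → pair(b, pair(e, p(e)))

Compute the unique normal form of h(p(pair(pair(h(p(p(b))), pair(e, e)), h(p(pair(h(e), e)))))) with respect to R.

pair(pair(p(b), pair(e, e)), pair(b, e))

1. h(p(pair(pair(h(p(p(b))), pair(e, e)), h(p(pair(h(e), e))))))  →  pair(pair(h(p(p(b))), pair(e, e)), h(p(pair(h(e), e))))   [R4 at ε]
2. pair(pair(h(p(p(b))), pair(e, e)), h(p(pair(h(e), e))))  →  pair(pair(p(b), pair(e, e)), h(p(pair(h(e), e))))   [R4 at 1.1]
3. pair(pair(p(b), pair(e, e)), h(p(pair(h(e), e))))  →  pair(pair(p(b), pair(e, e)), pair(h(e), e))   [R4 at 2]
4. pair(pair(p(b), pair(e, e)), pair(h(e), e))  →  pair(pair(p(b), pair(e, e)), pair(b, e))   [R3 at 2.1]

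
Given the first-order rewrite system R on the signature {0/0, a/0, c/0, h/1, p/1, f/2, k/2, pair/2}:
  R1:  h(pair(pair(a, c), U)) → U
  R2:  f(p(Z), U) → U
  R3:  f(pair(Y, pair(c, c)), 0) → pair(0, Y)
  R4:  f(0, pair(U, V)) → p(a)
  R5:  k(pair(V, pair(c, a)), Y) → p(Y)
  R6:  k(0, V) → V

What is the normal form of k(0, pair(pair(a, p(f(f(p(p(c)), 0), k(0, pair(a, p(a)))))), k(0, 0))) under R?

pair(pair(a, p(p(a))), 0)

1. k(0, pair(pair(a, p(f(f(p(p(c)), 0), k(0, pair(a, p(a)))))), k(0, 0)))  →  pair(pair(a, p(f(f(p(p(c)), 0), k(0, pair(a, p(a)))))), k(0, 0))   [R6 at ε]
2. pair(pair(a, p(f(f(p(p(c)), 0), k(0, pair(a, p(a)))))), k(0, 0))  →  pair(pair(a, p(f(0, k(0, pair(a, p(a)))))), k(0, 0))   [R2 at 1.2.1.1]
3. pair(pair(a, p(f(0, k(0, pair(a, p(a)))))), k(0, 0))  →  pair(pair(a, p(f(0, pair(a, p(a))))), k(0, 0))   [R6 at 1.2.1.2]
4. pair(pair(a, p(f(0, pair(a, p(a))))), k(0, 0))  →  pair(pair(a, p(p(a))), k(0, 0))   [R4 at 1.2.1]
5. pair(pair(a, p(p(a))), k(0, 0))  →  pair(pair(a, p(p(a))), 0)   [R6 at 2]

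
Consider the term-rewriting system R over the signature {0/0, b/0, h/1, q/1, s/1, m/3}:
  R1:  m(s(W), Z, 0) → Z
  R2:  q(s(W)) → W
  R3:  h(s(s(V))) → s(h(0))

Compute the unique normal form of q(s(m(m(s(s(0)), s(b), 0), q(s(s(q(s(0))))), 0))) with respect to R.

s(0)

1. q(s(m(m(s(s(0)), s(b), 0), q(s(s(q(s(0))))), 0)))  →  m(m(s(s(0)), s(b), 0), q(s(s(q(s(0))))), 0)   [R2 at ε]
2. m(m(s(s(0)), s(b), 0), q(s(s(q(s(0))))), 0)  →  m(s(b), q(s(s(q(s(0))))), 0)   [R1 at 1]
3. m(s(b), q(s(s(q(s(0))))), 0)  →  q(s(s(q(s(0)))))   [R1 at ε]
4. q(s(s(q(s(0)))))  →  s(q(s(0)))   [R2 at ε]
5. s(q(s(0)))  →  s(0)   [R2 at 1]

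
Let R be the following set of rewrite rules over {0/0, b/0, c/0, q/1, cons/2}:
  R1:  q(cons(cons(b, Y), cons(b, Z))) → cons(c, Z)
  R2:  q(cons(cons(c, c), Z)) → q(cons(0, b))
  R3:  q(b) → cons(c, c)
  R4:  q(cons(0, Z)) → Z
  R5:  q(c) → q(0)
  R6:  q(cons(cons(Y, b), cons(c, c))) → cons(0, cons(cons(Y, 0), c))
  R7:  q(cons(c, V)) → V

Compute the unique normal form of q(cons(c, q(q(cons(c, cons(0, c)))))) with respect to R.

1. q(cons(c, q(q(cons(c, cons(0, c))))))  →  q(q(cons(c, cons(0, c))))   [R7 at ε]
2. q(q(cons(c, cons(0, c))))  →  q(cons(0, c))   [R7 at 1]
3. q(cons(0, c))  →  c   [R4 at ε]

c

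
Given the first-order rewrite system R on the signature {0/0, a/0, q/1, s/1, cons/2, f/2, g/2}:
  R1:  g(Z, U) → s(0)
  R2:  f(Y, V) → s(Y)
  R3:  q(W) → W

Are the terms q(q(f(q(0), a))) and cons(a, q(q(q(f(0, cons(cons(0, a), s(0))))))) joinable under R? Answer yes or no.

Reduce t₁ = q(q(f(q(0), a))):
1. q(q(f(q(0), a)))  →  q(f(q(0), a))   [R3 at ε]
2. q(f(q(0), a))  →  f(q(0), a)   [R3 at ε]
3. f(q(0), a)  →  s(q(0))   [R2 at ε]
4. s(q(0))  →  s(0)   [R3 at 1]

Reduce t₂ = cons(a, q(q(q(f(0, cons(cons(0, a), s(0))))))):
1. cons(a, q(q(q(f(0, cons(cons(0, a), s(0)))))))  →  cons(a, q(q(f(0, cons(cons(0, a), s(0))))))   [R3 at 2]
2. cons(a, q(q(f(0, cons(cons(0, a), s(0))))))  →  cons(a, q(f(0, cons(cons(0, a), s(0)))))   [R3 at 2]
3. cons(a, q(f(0, cons(cons(0, a), s(0)))))  →  cons(a, f(0, cons(cons(0, a), s(0))))   [R3 at 2]
4. cons(a, f(0, cons(cons(0, a), s(0))))  →  cons(a, s(0))   [R2 at 2]

no — NF(t₁) = s(0), NF(t₂) = cons(a, s(0))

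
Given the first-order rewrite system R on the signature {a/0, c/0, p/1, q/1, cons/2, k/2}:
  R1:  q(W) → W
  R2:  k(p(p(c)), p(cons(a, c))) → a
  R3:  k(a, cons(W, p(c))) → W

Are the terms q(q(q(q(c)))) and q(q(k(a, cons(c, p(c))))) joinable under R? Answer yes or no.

Reduce t₁ = q(q(q(q(c)))):
1. q(q(q(q(c))))  →  q(q(q(c)))   [R1 at ε]
2. q(q(q(c)))  →  q(q(c))   [R1 at ε]
3. q(q(c))  →  q(c)   [R1 at ε]
4. q(c)  →  c   [R1 at ε]

Reduce t₂ = q(q(k(a, cons(c, p(c))))):
1. q(q(k(a, cons(c, p(c)))))  →  q(k(a, cons(c, p(c))))   [R1 at ε]
2. q(k(a, cons(c, p(c))))  →  k(a, cons(c, p(c)))   [R1 at ε]
3. k(a, cons(c, p(c)))  →  c   [R3 at ε]

yes — NF(t₁) = c, NF(t₂) = c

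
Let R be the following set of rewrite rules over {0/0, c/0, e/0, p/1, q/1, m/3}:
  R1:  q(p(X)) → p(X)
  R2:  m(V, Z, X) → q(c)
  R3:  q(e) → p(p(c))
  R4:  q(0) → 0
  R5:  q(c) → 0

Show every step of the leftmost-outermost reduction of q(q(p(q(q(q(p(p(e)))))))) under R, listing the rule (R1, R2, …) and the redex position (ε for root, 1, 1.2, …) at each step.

p(p(p(e)))

1. q(q(p(q(q(q(p(p(e))))))))  →  q(p(q(q(q(p(p(e)))))))   [R1 at 1]
2. q(p(q(q(q(p(p(e)))))))  →  p(q(q(q(p(p(e))))))   [R1 at ε]
3. p(q(q(q(p(p(e))))))  →  p(q(q(p(p(e)))))   [R1 at 1.1.1]
4. p(q(q(p(p(e)))))  →  p(q(p(p(e))))   [R1 at 1.1]
5. p(q(p(p(e))))  →  p(p(p(e)))   [R1 at 1]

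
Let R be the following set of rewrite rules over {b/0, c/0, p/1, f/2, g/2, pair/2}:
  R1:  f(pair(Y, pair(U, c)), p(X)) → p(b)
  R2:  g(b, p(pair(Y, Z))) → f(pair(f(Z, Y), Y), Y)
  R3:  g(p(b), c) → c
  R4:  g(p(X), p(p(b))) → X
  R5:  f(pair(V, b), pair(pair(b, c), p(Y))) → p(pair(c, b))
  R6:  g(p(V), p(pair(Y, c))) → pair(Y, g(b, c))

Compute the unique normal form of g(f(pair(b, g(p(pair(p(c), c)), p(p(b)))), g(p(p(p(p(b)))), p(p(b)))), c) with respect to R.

1. g(f(pair(b, g(p(pair(p(c), c)), p(p(b)))), g(p(p(p(p(b)))), p(p(b)))), c)  →  g(f(pair(b, pair(p(c), c)), g(p(p(p(p(b)))), p(p(b)))), c)   [R4 at 1.1.2]
2. g(f(pair(b, pair(p(c), c)), g(p(p(p(p(b)))), p(p(b)))), c)  →  g(f(pair(b, pair(p(c), c)), p(p(p(b)))), c)   [R4 at 1.2]
3. g(f(pair(b, pair(p(c), c)), p(p(p(b)))), c)  →  g(p(b), c)   [R1 at 1]
4. g(p(b), c)  →  c   [R3 at ε]

c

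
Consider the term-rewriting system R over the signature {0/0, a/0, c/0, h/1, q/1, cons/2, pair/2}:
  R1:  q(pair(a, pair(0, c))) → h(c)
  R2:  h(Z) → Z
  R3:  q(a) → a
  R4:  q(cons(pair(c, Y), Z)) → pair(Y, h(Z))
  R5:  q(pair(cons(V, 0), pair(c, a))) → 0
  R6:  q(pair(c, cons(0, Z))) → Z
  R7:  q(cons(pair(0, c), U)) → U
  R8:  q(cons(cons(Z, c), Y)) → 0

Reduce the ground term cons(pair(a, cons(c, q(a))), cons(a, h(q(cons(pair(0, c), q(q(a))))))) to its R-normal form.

1. cons(pair(a, cons(c, q(a))), cons(a, h(q(cons(pair(0, c), q(q(a)))))))  →  cons(pair(a, cons(c, a)), cons(a, h(q(cons(pair(0, c), q(q(a)))))))   [R3 at 1.2.2]
2. cons(pair(a, cons(c, a)), cons(a, h(q(cons(pair(0, c), q(q(a)))))))  →  cons(pair(a, cons(c, a)), cons(a, q(cons(pair(0, c), q(q(a))))))   [R2 at 2.2]
3. cons(pair(a, cons(c, a)), cons(a, q(cons(pair(0, c), q(q(a))))))  →  cons(pair(a, cons(c, a)), cons(a, q(q(a))))   [R7 at 2.2]
4. cons(pair(a, cons(c, a)), cons(a, q(q(a))))  →  cons(pair(a, cons(c, a)), cons(a, q(a)))   [R3 at 2.2.1]
5. cons(pair(a, cons(c, a)), cons(a, q(a)))  →  cons(pair(a, cons(c, a)), cons(a, a))   [R3 at 2.2]

cons(pair(a, cons(c, a)), cons(a, a))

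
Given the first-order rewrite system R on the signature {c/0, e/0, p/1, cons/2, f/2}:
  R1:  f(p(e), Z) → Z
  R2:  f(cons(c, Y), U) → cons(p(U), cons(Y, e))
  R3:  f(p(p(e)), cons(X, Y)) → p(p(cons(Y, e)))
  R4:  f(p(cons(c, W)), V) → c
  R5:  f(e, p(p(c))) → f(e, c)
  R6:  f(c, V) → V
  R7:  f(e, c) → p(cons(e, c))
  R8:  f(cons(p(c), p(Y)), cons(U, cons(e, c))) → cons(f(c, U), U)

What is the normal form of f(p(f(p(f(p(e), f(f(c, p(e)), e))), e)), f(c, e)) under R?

1. f(p(f(p(f(p(e), f(f(c, p(e)), e))), e)), f(c, e))  →  f(p(f(p(f(f(c, p(e)), e)), e)), f(c, e))   [R1 at 1.1.1.1]
2. f(p(f(p(f(f(c, p(e)), e)), e)), f(c, e))  →  f(p(f(p(f(p(e), e)), e)), f(c, e))   [R6 at 1.1.1.1.1]
3. f(p(f(p(f(p(e), e)), e)), f(c, e))  →  f(p(f(p(e), e)), f(c, e))   [R1 at 1.1.1.1]
4. f(p(f(p(e), e)), f(c, e))  →  f(p(e), f(c, e))   [R1 at 1.1]
5. f(p(e), f(c, e))  →  f(c, e)   [R1 at ε]
6. f(c, e)  →  e   [R6 at ε]

e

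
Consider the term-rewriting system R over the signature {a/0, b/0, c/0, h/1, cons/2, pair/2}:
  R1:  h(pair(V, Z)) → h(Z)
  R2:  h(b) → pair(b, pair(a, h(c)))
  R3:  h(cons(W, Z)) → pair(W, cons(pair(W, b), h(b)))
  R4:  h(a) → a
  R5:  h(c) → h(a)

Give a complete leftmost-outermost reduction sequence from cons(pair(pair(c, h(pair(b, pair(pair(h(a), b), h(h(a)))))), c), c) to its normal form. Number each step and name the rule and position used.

cons(pair(pair(c, a), c), c)

1. cons(pair(pair(c, h(pair(b, pair(pair(h(a), b), h(h(a)))))), c), c)  →  cons(pair(pair(c, h(pair(pair(h(a), b), h(h(a))))), c), c)   [R1 at 1.1.2]
2. cons(pair(pair(c, h(pair(pair(h(a), b), h(h(a))))), c), c)  →  cons(pair(pair(c, h(h(h(a)))), c), c)   [R1 at 1.1.2]
3. cons(pair(pair(c, h(h(h(a)))), c), c)  →  cons(pair(pair(c, h(h(a))), c), c)   [R4 at 1.1.2.1.1]
4. cons(pair(pair(c, h(h(a))), c), c)  →  cons(pair(pair(c, h(a)), c), c)   [R4 at 1.1.2.1]
5. cons(pair(pair(c, h(a)), c), c)  →  cons(pair(pair(c, a), c), c)   [R4 at 1.1.2]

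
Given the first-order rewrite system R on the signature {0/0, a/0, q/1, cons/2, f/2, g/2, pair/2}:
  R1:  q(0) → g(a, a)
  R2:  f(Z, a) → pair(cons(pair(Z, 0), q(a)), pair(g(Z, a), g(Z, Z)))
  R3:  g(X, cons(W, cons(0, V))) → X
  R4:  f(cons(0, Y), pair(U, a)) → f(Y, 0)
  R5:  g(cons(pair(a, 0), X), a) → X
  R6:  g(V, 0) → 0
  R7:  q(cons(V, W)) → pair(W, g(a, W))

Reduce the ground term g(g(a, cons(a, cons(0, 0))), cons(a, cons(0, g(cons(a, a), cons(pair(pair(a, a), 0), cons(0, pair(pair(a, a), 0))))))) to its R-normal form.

a

1. g(g(a, cons(a, cons(0, 0))), cons(a, cons(0, g(cons(a, a), cons(pair(pair(a, a), 0), cons(0, pair(pair(a, a), 0)))))))  →  g(a, cons(a, cons(0, 0)))   [R3 at ε]
2. g(a, cons(a, cons(0, 0)))  →  a   [R3 at ε]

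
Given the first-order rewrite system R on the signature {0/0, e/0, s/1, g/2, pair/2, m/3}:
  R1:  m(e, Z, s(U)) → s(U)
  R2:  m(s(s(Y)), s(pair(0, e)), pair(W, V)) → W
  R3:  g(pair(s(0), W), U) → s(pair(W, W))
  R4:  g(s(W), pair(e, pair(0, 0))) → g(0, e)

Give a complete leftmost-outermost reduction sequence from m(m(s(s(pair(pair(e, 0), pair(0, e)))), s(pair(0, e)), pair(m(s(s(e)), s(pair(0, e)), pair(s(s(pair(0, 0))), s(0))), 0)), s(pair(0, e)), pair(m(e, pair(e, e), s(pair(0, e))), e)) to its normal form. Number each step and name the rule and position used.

s(pair(0, e))

1. m(m(s(s(pair(pair(e, 0), pair(0, e)))), s(pair(0, e)), pair(m(s(s(e)), s(pair(0, e)), pair(s(s(pair(0, 0))), s(0))), 0)), s(pair(0, e)), pair(m(e, pair(e, e), s(pair(0, e))), e))  →  m(m(s(s(e)), s(pair(0, e)), pair(s(s(pair(0, 0))), s(0))), s(pair(0, e)), pair(m(e, pair(e, e), s(pair(0, e))), e))   [R2 at 1]
2. m(m(s(s(e)), s(pair(0, e)), pair(s(s(pair(0, 0))), s(0))), s(pair(0, e)), pair(m(e, pair(e, e), s(pair(0, e))), e))  →  m(s(s(pair(0, 0))), s(pair(0, e)), pair(m(e, pair(e, e), s(pair(0, e))), e))   [R2 at 1]
3. m(s(s(pair(0, 0))), s(pair(0, e)), pair(m(e, pair(e, e), s(pair(0, e))), e))  →  m(e, pair(e, e), s(pair(0, e)))   [R2 at ε]
4. m(e, pair(e, e), s(pair(0, e)))  →  s(pair(0, e))   [R1 at ε]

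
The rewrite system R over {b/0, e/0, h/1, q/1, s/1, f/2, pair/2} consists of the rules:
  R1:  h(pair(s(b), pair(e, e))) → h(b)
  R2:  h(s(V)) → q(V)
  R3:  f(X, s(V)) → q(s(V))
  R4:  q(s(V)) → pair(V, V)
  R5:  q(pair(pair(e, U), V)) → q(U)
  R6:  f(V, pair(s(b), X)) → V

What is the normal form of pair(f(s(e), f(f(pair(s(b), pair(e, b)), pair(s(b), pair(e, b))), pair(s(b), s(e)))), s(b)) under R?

1. pair(f(s(e), f(f(pair(s(b), pair(e, b)), pair(s(b), pair(e, b))), pair(s(b), s(e)))), s(b))  →  pair(f(s(e), f(pair(s(b), pair(e, b)), pair(s(b), pair(e, b)))), s(b))   [R6 at 1.2]
2. pair(f(s(e), f(pair(s(b), pair(e, b)), pair(s(b), pair(e, b)))), s(b))  →  pair(f(s(e), pair(s(b), pair(e, b))), s(b))   [R6 at 1.2]
3. pair(f(s(e), pair(s(b), pair(e, b))), s(b))  →  pair(s(e), s(b))   [R6 at 1]

pair(s(e), s(b))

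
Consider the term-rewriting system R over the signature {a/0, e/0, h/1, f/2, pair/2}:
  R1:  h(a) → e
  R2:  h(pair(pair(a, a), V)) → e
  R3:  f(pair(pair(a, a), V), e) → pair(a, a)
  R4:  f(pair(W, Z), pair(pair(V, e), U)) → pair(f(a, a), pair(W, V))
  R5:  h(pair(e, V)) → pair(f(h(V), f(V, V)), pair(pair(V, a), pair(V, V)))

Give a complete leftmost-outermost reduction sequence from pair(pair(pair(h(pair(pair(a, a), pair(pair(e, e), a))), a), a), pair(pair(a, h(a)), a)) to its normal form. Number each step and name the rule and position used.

1. pair(pair(pair(h(pair(pair(a, a), pair(pair(e, e), a))), a), a), pair(pair(a, h(a)), a))  →  pair(pair(pair(e, a), a), pair(pair(a, h(a)), a))   [R2 at 1.1.1]
2. pair(pair(pair(e, a), a), pair(pair(a, h(a)), a))  →  pair(pair(pair(e, a), a), pair(pair(a, e), a))   [R1 at 2.1.2]

pair(pair(pair(e, a), a), pair(pair(a, e), a))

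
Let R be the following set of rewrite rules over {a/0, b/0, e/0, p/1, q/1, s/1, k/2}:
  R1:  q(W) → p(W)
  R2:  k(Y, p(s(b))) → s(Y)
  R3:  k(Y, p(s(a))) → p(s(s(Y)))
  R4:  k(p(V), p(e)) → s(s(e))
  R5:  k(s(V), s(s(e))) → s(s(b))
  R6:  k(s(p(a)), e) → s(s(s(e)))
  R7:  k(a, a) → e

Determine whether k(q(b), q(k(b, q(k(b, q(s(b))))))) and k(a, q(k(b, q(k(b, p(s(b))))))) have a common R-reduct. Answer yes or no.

Reduce t₁ = k(q(b), q(k(b, q(k(b, q(s(b))))))):
1. k(q(b), q(k(b, q(k(b, q(s(b)))))))  →  k(p(b), q(k(b, q(k(b, q(s(b)))))))   [R1 at 1]
2. k(p(b), q(k(b, q(k(b, q(s(b)))))))  →  k(p(b), p(k(b, q(k(b, q(s(b)))))))   [R1 at 2]
3. k(p(b), p(k(b, q(k(b, q(s(b)))))))  →  k(p(b), p(k(b, p(k(b, q(s(b)))))))   [R1 at 2.1.2]
4. k(p(b), p(k(b, p(k(b, q(s(b)))))))  →  k(p(b), p(k(b, p(k(b, p(s(b)))))))   [R1 at 2.1.2.1.2]
5. k(p(b), p(k(b, p(k(b, p(s(b)))))))  →  k(p(b), p(k(b, p(s(b)))))   [R2 at 2.1.2.1]
6. k(p(b), p(k(b, p(s(b)))))  →  k(p(b), p(s(b)))   [R2 at 2.1]
7. k(p(b), p(s(b)))  →  s(p(b))   [R2 at ε]

Reduce t₂ = k(a, q(k(b, q(k(b, p(s(b))))))):
1. k(a, q(k(b, q(k(b, p(s(b)))))))  →  k(a, p(k(b, q(k(b, p(s(b)))))))   [R1 at 2]
2. k(a, p(k(b, q(k(b, p(s(b)))))))  →  k(a, p(k(b, p(k(b, p(s(b)))))))   [R1 at 2.1.2]
3. k(a, p(k(b, p(k(b, p(s(b)))))))  →  k(a, p(k(b, p(s(b)))))   [R2 at 2.1.2.1]
4. k(a, p(k(b, p(s(b)))))  →  k(a, p(s(b)))   [R2 at 2.1]
5. k(a, p(s(b)))  →  s(a)   [R2 at ε]

no — NF(t₁) = s(p(b)), NF(t₂) = s(a)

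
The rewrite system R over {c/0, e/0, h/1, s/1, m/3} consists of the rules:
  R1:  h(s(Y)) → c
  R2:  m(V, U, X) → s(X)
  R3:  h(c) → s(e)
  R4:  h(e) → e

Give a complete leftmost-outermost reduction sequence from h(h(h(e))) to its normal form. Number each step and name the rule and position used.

1. h(h(h(e)))  →  h(h(e))   [R4 at 1.1]
2. h(h(e))  →  h(e)   [R4 at 1]
3. h(e)  →  e   [R4 at ε]

e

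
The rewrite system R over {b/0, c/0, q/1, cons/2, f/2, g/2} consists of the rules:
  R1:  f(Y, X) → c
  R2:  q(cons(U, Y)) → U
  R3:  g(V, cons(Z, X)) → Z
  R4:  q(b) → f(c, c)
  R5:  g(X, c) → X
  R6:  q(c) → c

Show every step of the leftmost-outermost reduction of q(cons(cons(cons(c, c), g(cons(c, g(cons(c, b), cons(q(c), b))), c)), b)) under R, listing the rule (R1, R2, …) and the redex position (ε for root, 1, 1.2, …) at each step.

1. q(cons(cons(cons(c, c), g(cons(c, g(cons(c, b), cons(q(c), b))), c)), b))  →  cons(cons(c, c), g(cons(c, g(cons(c, b), cons(q(c), b))), c))   [R2 at ε]
2. cons(cons(c, c), g(cons(c, g(cons(c, b), cons(q(c), b))), c))  →  cons(cons(c, c), cons(c, g(cons(c, b), cons(q(c), b))))   [R5 at 2]
3. cons(cons(c, c), cons(c, g(cons(c, b), cons(q(c), b))))  →  cons(cons(c, c), cons(c, q(c)))   [R3 at 2.2]
4. cons(cons(c, c), cons(c, q(c)))  →  cons(cons(c, c), cons(c, c))   [R6 at 2.2]

cons(cons(c, c), cons(c, c))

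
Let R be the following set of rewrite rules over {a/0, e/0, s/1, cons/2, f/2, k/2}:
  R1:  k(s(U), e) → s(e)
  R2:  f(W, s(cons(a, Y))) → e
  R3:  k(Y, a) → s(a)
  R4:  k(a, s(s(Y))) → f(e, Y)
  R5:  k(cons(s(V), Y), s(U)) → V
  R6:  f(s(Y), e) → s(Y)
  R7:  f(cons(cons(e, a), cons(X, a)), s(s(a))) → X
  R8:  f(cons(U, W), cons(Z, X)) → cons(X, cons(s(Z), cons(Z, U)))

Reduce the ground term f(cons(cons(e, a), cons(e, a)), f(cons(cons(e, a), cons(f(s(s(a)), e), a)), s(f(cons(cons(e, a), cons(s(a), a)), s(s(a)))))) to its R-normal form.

1. f(cons(cons(e, a), cons(e, a)), f(cons(cons(e, a), cons(f(s(s(a)), e), a)), s(f(cons(cons(e, a), cons(s(a), a)), s(s(a))))))  →  f(cons(cons(e, a), cons(e, a)), f(cons(cons(e, a), cons(s(s(a)), a)), s(f(cons(cons(e, a), cons(s(a), a)), s(s(a))))))   [R6 at 2.1.2.1]
2. f(cons(cons(e, a), cons(e, a)), f(cons(cons(e, a), cons(s(s(a)), a)), s(f(cons(cons(e, a), cons(s(a), a)), s(s(a))))))  →  f(cons(cons(e, a), cons(e, a)), f(cons(cons(e, a), cons(s(s(a)), a)), s(s(a))))   [R7 at 2.2.1]
3. f(cons(cons(e, a), cons(e, a)), f(cons(cons(e, a), cons(s(s(a)), a)), s(s(a))))  →  f(cons(cons(e, a), cons(e, a)), s(s(a)))   [R7 at 2]
4. f(cons(cons(e, a), cons(e, a)), s(s(a)))  →  e   [R7 at ε]

e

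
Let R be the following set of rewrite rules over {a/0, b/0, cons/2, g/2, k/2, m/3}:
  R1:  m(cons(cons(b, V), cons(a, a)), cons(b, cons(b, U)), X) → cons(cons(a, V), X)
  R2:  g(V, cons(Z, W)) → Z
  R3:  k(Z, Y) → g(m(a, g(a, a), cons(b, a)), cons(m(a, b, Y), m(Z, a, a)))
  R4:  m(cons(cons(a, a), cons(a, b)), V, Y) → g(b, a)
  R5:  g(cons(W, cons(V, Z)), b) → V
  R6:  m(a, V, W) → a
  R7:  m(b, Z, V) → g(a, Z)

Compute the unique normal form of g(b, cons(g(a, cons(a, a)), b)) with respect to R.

1. g(b, cons(g(a, cons(a, a)), b))  →  g(a, cons(a, a))   [R2 at ε]
2. g(a, cons(a, a))  →  a   [R2 at ε]

a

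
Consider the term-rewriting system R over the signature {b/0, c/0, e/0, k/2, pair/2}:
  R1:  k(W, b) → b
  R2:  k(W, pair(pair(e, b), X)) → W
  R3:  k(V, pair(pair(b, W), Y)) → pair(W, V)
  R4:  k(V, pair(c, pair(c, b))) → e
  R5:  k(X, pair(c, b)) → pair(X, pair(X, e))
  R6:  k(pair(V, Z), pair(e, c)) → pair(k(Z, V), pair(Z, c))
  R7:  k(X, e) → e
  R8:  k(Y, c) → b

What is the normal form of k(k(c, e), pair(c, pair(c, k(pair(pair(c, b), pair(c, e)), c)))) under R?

1. k(k(c, e), pair(c, pair(c, k(pair(pair(c, b), pair(c, e)), c))))  →  k(e, pair(c, pair(c, k(pair(pair(c, b), pair(c, e)), c))))   [R7 at 1]
2. k(e, pair(c, pair(c, k(pair(pair(c, b), pair(c, e)), c))))  →  k(e, pair(c, pair(c, b)))   [R8 at 2.2.2]
3. k(e, pair(c, pair(c, b)))  →  e   [R4 at ε]

e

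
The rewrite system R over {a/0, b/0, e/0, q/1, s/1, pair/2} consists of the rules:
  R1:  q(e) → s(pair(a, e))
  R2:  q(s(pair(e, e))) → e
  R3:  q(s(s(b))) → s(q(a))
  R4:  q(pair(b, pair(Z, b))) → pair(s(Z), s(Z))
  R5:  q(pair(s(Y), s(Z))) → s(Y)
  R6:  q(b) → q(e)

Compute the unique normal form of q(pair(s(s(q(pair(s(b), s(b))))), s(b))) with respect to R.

s(s(s(b)))

1. q(pair(s(s(q(pair(s(b), s(b))))), s(b)))  →  s(s(q(pair(s(b), s(b)))))   [R5 at ε]
2. s(s(q(pair(s(b), s(b)))))  →  s(s(s(b)))   [R5 at 1.1]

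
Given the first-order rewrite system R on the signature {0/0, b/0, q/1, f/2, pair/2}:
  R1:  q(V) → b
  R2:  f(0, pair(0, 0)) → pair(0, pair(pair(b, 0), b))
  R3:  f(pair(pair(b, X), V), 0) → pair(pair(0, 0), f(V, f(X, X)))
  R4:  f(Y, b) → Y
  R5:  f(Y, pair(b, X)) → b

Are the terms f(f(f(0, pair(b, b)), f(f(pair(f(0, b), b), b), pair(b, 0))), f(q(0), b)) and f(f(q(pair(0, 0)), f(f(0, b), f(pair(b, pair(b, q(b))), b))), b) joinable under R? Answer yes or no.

Reduce t₁ = f(f(f(0, pair(b, b)), f(f(pair(f(0, b), b), b), pair(b, 0))), f(q(0), b)):
1. f(f(f(0, pair(b, b)), f(f(pair(f(0, b), b), b), pair(b, 0))), f(q(0), b))  →  f(f(b, f(f(pair(f(0, b), b), b), pair(b, 0))), f(q(0), b))   [R5 at 1.1]
2. f(f(b, f(f(pair(f(0, b), b), b), pair(b, 0))), f(q(0), b))  →  f(f(b, b), f(q(0), b))   [R5 at 1.2]
3. f(f(b, b), f(q(0), b))  →  f(b, f(q(0), b))   [R4 at 1]
4. f(b, f(q(0), b))  →  f(b, q(0))   [R4 at 2]
5. f(b, q(0))  →  f(b, b)   [R1 at 2]
6. f(b, b)  →  b   [R4 at ε]

Reduce t₂ = f(f(q(pair(0, 0)), f(f(0, b), f(pair(b, pair(b, q(b))), b))), b):
1. f(f(q(pair(0, 0)), f(f(0, b), f(pair(b, pair(b, q(b))), b))), b)  →  f(q(pair(0, 0)), f(f(0, b), f(pair(b, pair(b, q(b))), b)))   [R4 at ε]
2. f(q(pair(0, 0)), f(f(0, b), f(pair(b, pair(b, q(b))), b)))  →  f(b, f(f(0, b), f(pair(b, pair(b, q(b))), b)))   [R1 at 1]
3. f(b, f(f(0, b), f(pair(b, pair(b, q(b))), b)))  →  f(b, f(0, f(pair(b, pair(b, q(b))), b)))   [R4 at 2.1]
4. f(b, f(0, f(pair(b, pair(b, q(b))), b)))  →  f(b, f(0, pair(b, pair(b, q(b)))))   [R4 at 2.2]
5. f(b, f(0, pair(b, pair(b, q(b)))))  →  f(b, b)   [R5 at 2]
6. f(b, b)  →  b   [R4 at ε]

yes — NF(t₁) = b, NF(t₂) = b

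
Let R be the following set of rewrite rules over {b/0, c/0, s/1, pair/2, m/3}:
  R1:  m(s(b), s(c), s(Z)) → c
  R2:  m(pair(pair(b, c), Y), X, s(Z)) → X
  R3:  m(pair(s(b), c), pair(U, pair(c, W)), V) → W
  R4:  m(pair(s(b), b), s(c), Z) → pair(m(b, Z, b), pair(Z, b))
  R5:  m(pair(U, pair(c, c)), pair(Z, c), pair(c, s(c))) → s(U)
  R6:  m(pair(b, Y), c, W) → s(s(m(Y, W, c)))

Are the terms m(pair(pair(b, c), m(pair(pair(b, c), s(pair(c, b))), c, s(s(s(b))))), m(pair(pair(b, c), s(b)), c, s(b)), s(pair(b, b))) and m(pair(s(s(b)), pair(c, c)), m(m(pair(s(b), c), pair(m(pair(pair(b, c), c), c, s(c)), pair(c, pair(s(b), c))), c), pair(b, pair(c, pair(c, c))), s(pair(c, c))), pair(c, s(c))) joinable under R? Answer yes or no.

no — NF(t₁) = c, NF(t₂) = s(s(s(b)))

Reduce t₁ = m(pair(pair(b, c), m(pair(pair(b, c), s(pair(c, b))), c, s(s(s(b))))), m(pair(pair(b, c), s(b)), c, s(b)), s(pair(b, b))):
1. m(pair(pair(b, c), m(pair(pair(b, c), s(pair(c, b))), c, s(s(s(b))))), m(pair(pair(b, c), s(b)), c, s(b)), s(pair(b, b)))  →  m(pair(pair(b, c), s(b)), c, s(b))   [R2 at ε]
2. m(pair(pair(b, c), s(b)), c, s(b))  →  c   [R2 at ε]

Reduce t₂ = m(pair(s(s(b)), pair(c, c)), m(m(pair(s(b), c), pair(m(pair(pair(b, c), c), c, s(c)), pair(c, pair(s(b), c))), c), pair(b, pair(c, pair(c, c))), s(pair(c, c))), pair(c, s(c))):
1. m(pair(s(s(b)), pair(c, c)), m(m(pair(s(b), c), pair(m(pair(pair(b, c), c), c, s(c)), pair(c, pair(s(b), c))), c), pair(b, pair(c, pair(c, c))), s(pair(c, c))), pair(c, s(c)))  →  m(pair(s(s(b)), pair(c, c)), m(pair(s(b), c), pair(b, pair(c, pair(c, c))), s(pair(c, c))), pair(c, s(c)))   [R3 at 2.1]
2. m(pair(s(s(b)), pair(c, c)), m(pair(s(b), c), pair(b, pair(c, pair(c, c))), s(pair(c, c))), pair(c, s(c)))  →  m(pair(s(s(b)), pair(c, c)), pair(c, c), pair(c, s(c)))   [R3 at 2]
3. m(pair(s(s(b)), pair(c, c)), pair(c, c), pair(c, s(c)))  →  s(s(s(b)))   [R5 at ε]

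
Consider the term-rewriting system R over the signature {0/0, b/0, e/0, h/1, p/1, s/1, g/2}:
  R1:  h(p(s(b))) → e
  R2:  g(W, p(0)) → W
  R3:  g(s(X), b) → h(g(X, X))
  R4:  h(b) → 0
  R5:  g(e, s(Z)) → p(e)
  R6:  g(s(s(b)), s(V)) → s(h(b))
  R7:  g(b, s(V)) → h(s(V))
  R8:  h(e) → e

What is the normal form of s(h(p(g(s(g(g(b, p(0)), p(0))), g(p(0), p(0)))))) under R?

s(e)

1. s(h(p(g(s(g(g(b, p(0)), p(0))), g(p(0), p(0))))))  →  s(h(p(g(s(g(b, p(0))), g(p(0), p(0))))))   [R2 at 1.1.1.1.1]
2. s(h(p(g(s(g(b, p(0))), g(p(0), p(0))))))  →  s(h(p(g(s(b), g(p(0), p(0))))))   [R2 at 1.1.1.1.1]
3. s(h(p(g(s(b), g(p(0), p(0))))))  →  s(h(p(g(s(b), p(0)))))   [R2 at 1.1.1.2]
4. s(h(p(g(s(b), p(0)))))  →  s(h(p(s(b))))   [R2 at 1.1.1]
5. s(h(p(s(b))))  →  s(e)   [R1 at 1]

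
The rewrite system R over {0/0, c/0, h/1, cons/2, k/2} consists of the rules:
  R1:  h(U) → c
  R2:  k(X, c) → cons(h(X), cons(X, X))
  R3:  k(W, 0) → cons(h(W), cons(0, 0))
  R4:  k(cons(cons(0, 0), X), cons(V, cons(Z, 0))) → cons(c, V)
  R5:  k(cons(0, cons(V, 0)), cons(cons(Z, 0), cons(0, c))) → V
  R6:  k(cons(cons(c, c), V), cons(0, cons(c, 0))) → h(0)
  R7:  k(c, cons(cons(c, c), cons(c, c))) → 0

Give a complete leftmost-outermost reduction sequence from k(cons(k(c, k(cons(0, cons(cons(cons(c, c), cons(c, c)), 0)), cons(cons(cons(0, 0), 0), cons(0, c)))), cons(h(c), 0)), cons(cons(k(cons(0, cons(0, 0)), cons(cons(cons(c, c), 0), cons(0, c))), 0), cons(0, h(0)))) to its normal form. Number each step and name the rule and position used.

c

1. k(cons(k(c, k(cons(0, cons(cons(cons(c, c), cons(c, c)), 0)), cons(cons(cons(0, 0), 0), cons(0, c)))), cons(h(c), 0)), cons(cons(k(cons(0, cons(0, 0)), cons(cons(cons(c, c), 0), cons(0, c))), 0), cons(0, h(0))))  →  k(cons(k(c, cons(cons(c, c), cons(c, c))), cons(h(c), 0)), cons(cons(k(cons(0, cons(0, 0)), cons(cons(cons(c, c), 0), cons(0, c))), 0), cons(0, h(0))))   [R5 at 1.1.2]
2. k(cons(k(c, cons(cons(c, c), cons(c, c))), cons(h(c), 0)), cons(cons(k(cons(0, cons(0, 0)), cons(cons(cons(c, c), 0), cons(0, c))), 0), cons(0, h(0))))  →  k(cons(0, cons(h(c), 0)), cons(cons(k(cons(0, cons(0, 0)), cons(cons(cons(c, c), 0), cons(0, c))), 0), cons(0, h(0))))   [R7 at 1.1]
3. k(cons(0, cons(h(c), 0)), cons(cons(k(cons(0, cons(0, 0)), cons(cons(cons(c, c), 0), cons(0, c))), 0), cons(0, h(0))))  →  k(cons(0, cons(c, 0)), cons(cons(k(cons(0, cons(0, 0)), cons(cons(cons(c, c), 0), cons(0, c))), 0), cons(0, h(0))))   [R1 at 1.2.1]
4. k(cons(0, cons(c, 0)), cons(cons(k(cons(0, cons(0, 0)), cons(cons(cons(c, c), 0), cons(0, c))), 0), cons(0, h(0))))  →  k(cons(0, cons(c, 0)), cons(cons(0, 0), cons(0, h(0))))   [R5 at 2.1.1]
5. k(cons(0, cons(c, 0)), cons(cons(0, 0), cons(0, h(0))))  →  k(cons(0, cons(c, 0)), cons(cons(0, 0), cons(0, c)))   [R1 at 2.2.2]
6. k(cons(0, cons(c, 0)), cons(cons(0, 0), cons(0, c)))  →  c   [R5 at ε]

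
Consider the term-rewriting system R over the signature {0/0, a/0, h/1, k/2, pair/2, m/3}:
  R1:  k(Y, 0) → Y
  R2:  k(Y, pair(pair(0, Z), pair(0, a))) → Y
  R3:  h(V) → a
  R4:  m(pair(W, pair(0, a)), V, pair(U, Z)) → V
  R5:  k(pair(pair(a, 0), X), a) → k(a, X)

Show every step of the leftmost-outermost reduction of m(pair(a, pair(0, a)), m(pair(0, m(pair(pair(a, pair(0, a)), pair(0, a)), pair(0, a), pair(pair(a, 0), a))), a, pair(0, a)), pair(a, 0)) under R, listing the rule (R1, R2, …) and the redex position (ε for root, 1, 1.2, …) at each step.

1. m(pair(a, pair(0, a)), m(pair(0, m(pair(pair(a, pair(0, a)), pair(0, a)), pair(0, a), pair(pair(a, 0), a))), a, pair(0, a)), pair(a, 0))  →  m(pair(0, m(pair(pair(a, pair(0, a)), pair(0, a)), pair(0, a), pair(pair(a, 0), a))), a, pair(0, a))   [R4 at ε]
2. m(pair(0, m(pair(pair(a, pair(0, a)), pair(0, a)), pair(0, a), pair(pair(a, 0), a))), a, pair(0, a))  →  m(pair(0, pair(0, a)), a, pair(0, a))   [R4 at 1.2]
3. m(pair(0, pair(0, a)), a, pair(0, a))  →  a   [R4 at ε]

a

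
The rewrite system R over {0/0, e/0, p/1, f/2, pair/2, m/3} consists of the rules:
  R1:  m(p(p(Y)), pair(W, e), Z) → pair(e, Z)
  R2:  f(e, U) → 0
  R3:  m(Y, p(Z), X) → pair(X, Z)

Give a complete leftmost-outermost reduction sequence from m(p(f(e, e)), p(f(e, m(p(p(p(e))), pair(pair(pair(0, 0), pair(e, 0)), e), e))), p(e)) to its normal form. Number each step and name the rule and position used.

pair(p(e), 0)

1. m(p(f(e, e)), p(f(e, m(p(p(p(e))), pair(pair(pair(0, 0), pair(e, 0)), e), e))), p(e))  →  pair(p(e), f(e, m(p(p(p(e))), pair(pair(pair(0, 0), pair(e, 0)), e), e)))   [R3 at ε]
2. pair(p(e), f(e, m(p(p(p(e))), pair(pair(pair(0, 0), pair(e, 0)), e), e)))  →  pair(p(e), 0)   [R2 at 2]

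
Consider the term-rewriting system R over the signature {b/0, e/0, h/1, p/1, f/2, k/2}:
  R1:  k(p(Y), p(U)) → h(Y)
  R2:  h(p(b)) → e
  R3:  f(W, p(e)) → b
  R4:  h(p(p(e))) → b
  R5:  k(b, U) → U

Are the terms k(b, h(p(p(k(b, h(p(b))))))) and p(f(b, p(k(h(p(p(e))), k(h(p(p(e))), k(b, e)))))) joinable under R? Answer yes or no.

Reduce t₁ = k(b, h(p(p(k(b, h(p(b))))))):
1. k(b, h(p(p(k(b, h(p(b)))))))  →  h(p(p(k(b, h(p(b))))))   [R5 at ε]
2. h(p(p(k(b, h(p(b))))))  →  h(p(p(h(p(b)))))   [R5 at 1.1.1]
3. h(p(p(h(p(b)))))  →  h(p(p(e)))   [R2 at 1.1.1]
4. h(p(p(e)))  →  b   [R4 at ε]

Reduce t₂ = p(f(b, p(k(h(p(p(e))), k(h(p(p(e))), k(b, e)))))):
1. p(f(b, p(k(h(p(p(e))), k(h(p(p(e))), k(b, e))))))  →  p(f(b, p(k(b, k(h(p(p(e))), k(b, e))))))   [R4 at 1.2.1.1]
2. p(f(b, p(k(b, k(h(p(p(e))), k(b, e))))))  →  p(f(b, p(k(h(p(p(e))), k(b, e)))))   [R5 at 1.2.1]
3. p(f(b, p(k(h(p(p(e))), k(b, e)))))  →  p(f(b, p(k(b, k(b, e)))))   [R4 at 1.2.1.1]
4. p(f(b, p(k(b, k(b, e)))))  →  p(f(b, p(k(b, e))))   [R5 at 1.2.1]
5. p(f(b, p(k(b, e))))  →  p(f(b, p(e)))   [R5 at 1.2.1]
6. p(f(b, p(e)))  →  p(b)   [R3 at 1]

no — NF(t₁) = b, NF(t₂) = p(b)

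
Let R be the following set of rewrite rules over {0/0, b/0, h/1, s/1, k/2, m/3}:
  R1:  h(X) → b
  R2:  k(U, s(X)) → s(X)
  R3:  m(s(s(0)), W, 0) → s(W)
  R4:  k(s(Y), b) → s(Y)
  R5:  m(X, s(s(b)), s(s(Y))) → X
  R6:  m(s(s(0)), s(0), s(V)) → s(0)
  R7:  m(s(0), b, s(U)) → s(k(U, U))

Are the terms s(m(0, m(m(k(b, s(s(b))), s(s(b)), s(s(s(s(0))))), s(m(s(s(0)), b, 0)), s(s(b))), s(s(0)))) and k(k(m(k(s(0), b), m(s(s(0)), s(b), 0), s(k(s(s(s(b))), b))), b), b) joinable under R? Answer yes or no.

yes — NF(t₁) = s(0), NF(t₂) = s(0)

Reduce t₁ = s(m(0, m(m(k(b, s(s(b))), s(s(b)), s(s(s(s(0))))), s(m(s(s(0)), b, 0)), s(s(b))), s(s(0)))):
1. s(m(0, m(m(k(b, s(s(b))), s(s(b)), s(s(s(s(0))))), s(m(s(s(0)), b, 0)), s(s(b))), s(s(0))))  →  s(m(0, m(k(b, s(s(b))), s(m(s(s(0)), b, 0)), s(s(b))), s(s(0))))   [R5 at 1.2.1]
2. s(m(0, m(k(b, s(s(b))), s(m(s(s(0)), b, 0)), s(s(b))), s(s(0))))  →  s(m(0, m(s(s(b)), s(m(s(s(0)), b, 0)), s(s(b))), s(s(0))))   [R2 at 1.2.1]
3. s(m(0, m(s(s(b)), s(m(s(s(0)), b, 0)), s(s(b))), s(s(0))))  →  s(m(0, m(s(s(b)), s(s(b)), s(s(b))), s(s(0))))   [R3 at 1.2.2.1]
4. s(m(0, m(s(s(b)), s(s(b)), s(s(b))), s(s(0))))  →  s(m(0, s(s(b)), s(s(0))))   [R5 at 1.2]
5. s(m(0, s(s(b)), s(s(0))))  →  s(0)   [R5 at 1]

Reduce t₂ = k(k(m(k(s(0), b), m(s(s(0)), s(b), 0), s(k(s(s(s(b))), b))), b), b):
1. k(k(m(k(s(0), b), m(s(s(0)), s(b), 0), s(k(s(s(s(b))), b))), b), b)  →  k(k(m(s(0), m(s(s(0)), s(b), 0), s(k(s(s(s(b))), b))), b), b)   [R4 at 1.1.1]
2. k(k(m(s(0), m(s(s(0)), s(b), 0), s(k(s(s(s(b))), b))), b), b)  →  k(k(m(s(0), s(s(b)), s(k(s(s(s(b))), b))), b), b)   [R3 at 1.1.2]
3. k(k(m(s(0), s(s(b)), s(k(s(s(s(b))), b))), b), b)  →  k(k(m(s(0), s(s(b)), s(s(s(s(b))))), b), b)   [R4 at 1.1.3.1]
4. k(k(m(s(0), s(s(b)), s(s(s(s(b))))), b), b)  →  k(k(s(0), b), b)   [R5 at 1.1]
5. k(k(s(0), b), b)  →  k(s(0), b)   [R4 at 1]
6. k(s(0), b)  →  s(0)   [R4 at ε]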